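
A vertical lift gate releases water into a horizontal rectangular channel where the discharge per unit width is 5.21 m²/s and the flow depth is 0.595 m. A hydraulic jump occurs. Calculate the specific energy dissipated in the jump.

V₁ = q/y₁ = 5.21/0.595 = 8.76 m/s. Fr₁ = V₁/√(g·y₁) = 8.76/√(9.81×0.595) = 3.62.
By Bélanger, y₂/y₁ = ½[√(1 + 8Fr₁²) − 1] = ½[√106.1 − 1] = 4.65.
y₂ = 4.65 × 0.595 = 2.77 m.
Head loss: ΔE = (y₂ − y₁)³/(4y₁y₂) = (2.77 − 0.595)³/(4×0.595×2.77) = 10.2/6.58 = 1.56 m.

ΔE = 1.56 m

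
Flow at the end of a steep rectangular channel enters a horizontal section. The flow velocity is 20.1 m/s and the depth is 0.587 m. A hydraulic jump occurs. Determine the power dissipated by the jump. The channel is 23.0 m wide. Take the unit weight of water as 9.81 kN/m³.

P = 38210 kW

Fr₁ = V₁/√(g·y₁) = 20.1/√(9.81×0.587) = 8.38.
By Bélanger, y₂/y₁ = ½[√(1 + 8Fr₁²) − 1] = ½[√562.3 − 1] = 11.4.
y₂ = 11.4 × 0.587 = 6.67 m.
Head loss: ΔE = (y₂ − y₁)³/(4y₁y₂) = (6.67 − 0.587)³/(4×0.587×6.67) = 225/15.7 = 14.4 m.
q = V₁·y₁ = 20.1 × 0.587 = 11.8 m²/s. Q = q·b = 11.8 × 23.0 = 271 m³/s. P = γ·Q·ΔE = 9.81 × 271 × 14.4 = 38210 kW.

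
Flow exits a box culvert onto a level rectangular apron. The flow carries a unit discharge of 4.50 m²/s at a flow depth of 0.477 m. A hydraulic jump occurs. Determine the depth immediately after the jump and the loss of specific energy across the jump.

y₂ = 2.71 m; ΔE = 2.16 m

V₁ = q/y₁ = 4.50/0.477 = 9.43 m/s. Fr₁ = V₁/√(g·y₁) = 9.43/√(9.81×0.477) = 4.36.
Sequent-depth ratio: y₂/y₁ = ½[√(1 + 8Fr₁²) − 1] = ½[√153.2 − 1] = 5.69.
y₂ = 5.69 × 0.477 = 2.71 m.
V₂ = q/y₂ = 4.50/2.71 = 1.66 m/s. E₁ = y₁ + V₁²/2g = 5.01 m; E₂ = y₂ + V₂²/2g = 2.85 m. ΔE = E₁ − E₂ = 2.16 m.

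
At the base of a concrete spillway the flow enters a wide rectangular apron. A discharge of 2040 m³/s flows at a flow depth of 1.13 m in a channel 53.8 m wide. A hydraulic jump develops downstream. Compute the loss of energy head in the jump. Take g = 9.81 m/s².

q = Q/b = 2040/53.8 = 37.9 m²/s; V₁ = q/y₁ = 33.6 m/s. Fr₁ = V₁/√(g·y₁) = 10.1.
Sequent-depth ratio: y₂/y₁ = ½[√(1 + 8Fr₁²) − 1] = ½[√813.6 − 1] = 13.8.
y₂ = 13.8 × 1.13 = 15.6 m.
Head loss: ΔE = (y₂ − y₁)³/(4y₁y₂) = (15.6 − 1.13)³/(4×1.13×15.6) = 2999/70.3 = 42.7 m.

ΔE = 42.7 m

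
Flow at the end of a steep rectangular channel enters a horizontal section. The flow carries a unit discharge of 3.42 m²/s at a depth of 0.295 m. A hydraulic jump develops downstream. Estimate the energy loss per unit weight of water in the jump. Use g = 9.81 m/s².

ΔE = 4.36 m

V₁ = q/y₁ = 3.42/0.295 = 11.6 m/s. Fr₁ = V₁/√(g·y₁) = 11.6/√(9.81×0.295) = 6.81.
Conjugate-depth relation: y₂/y₁ = ½[√(1 + 8Fr₁²) − 1] = ½[√372.5 − 1] = 9.15.
y₂ = 9.15 × 0.295 = 2.70 m.
V₂ = q/y₂ = 3.42/2.70 = 1.27 m/s. E₁ = y₁ + V₁²/2g = 7.15 m; E₂ = y₂ + V₂²/2g = 2.78 m. ΔE = E₁ − E₂ = 4.36 m.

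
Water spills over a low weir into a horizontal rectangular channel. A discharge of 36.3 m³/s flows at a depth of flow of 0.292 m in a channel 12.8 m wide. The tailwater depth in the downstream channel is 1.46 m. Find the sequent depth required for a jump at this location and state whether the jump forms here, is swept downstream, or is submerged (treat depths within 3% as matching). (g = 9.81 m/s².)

y₂ = 2.23 m; the jump is swept downstream

q = Q/b = 36.3/12.8 = 2.84 m²/s; V₁ = q/y₁ = 9.71 m/s. Fr₁ = V₁/√(g·y₁) = 5.74.
Bélanger equation: y₂/y₁ = ½[√(1 + 8Fr₁²) − 1] = ½[√264.4 − 1] = 7.63.
y₂ = 7.63 × 0.292 = 2.23 m.
Tailwater y_tw = 1.46 m: y_tw < y₂, so the jump is swept downstream.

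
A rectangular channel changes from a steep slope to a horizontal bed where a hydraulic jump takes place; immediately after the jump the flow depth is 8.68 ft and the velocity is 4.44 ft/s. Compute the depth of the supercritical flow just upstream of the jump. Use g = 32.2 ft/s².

y₁ = 1.09 ft

Fr₂ = V₂/√(g·y₂) = 4.44/√(32.2×8.68) = 0.266.
From the momentum equation (using Fr₂), y₁/y₂ = ½[√(1 + 8Fr₂²) − 1] = ½[√1.564 − 1] = 0.125.
y₁ = 0.125 × 8.68 = 1.09 ft.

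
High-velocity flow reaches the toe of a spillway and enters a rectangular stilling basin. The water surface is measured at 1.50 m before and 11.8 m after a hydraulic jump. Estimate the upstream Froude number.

Fr₁ = 5.91

For a rectangular channel the momentum equation gives q² = ½·g·y₁·y₂·(y₁ + y₂) = ½×9.81×1.50×11.8×13.3 = 1155.
q = √1155 = 34.0 m²/s.
V₁ = q/y₁ = 22.7 m/s; Fr₁ = V₁/√(g·y₁) = 5.91.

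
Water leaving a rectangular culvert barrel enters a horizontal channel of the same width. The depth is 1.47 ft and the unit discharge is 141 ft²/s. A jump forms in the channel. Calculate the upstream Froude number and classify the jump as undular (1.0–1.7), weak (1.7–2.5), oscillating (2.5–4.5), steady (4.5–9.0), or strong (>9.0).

Fr₁ = 13.9; strong jump

V₁ = q/y₁ = 141/1.47 = 95.9 ft/s. Fr₁ = V₁/√(g·y₁) = 95.9/√(32.2×1.47) = 13.9.
Fr₁ = 13.9 lies in the strong range.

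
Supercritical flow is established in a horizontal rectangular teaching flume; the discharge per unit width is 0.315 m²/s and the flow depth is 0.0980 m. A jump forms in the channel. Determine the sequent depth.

y₂ = 0.408 m

V₁ = q/y₁ = 0.315/0.0980 = 3.21 m/s. Fr₁ = V₁/√(g·y₁) = 3.21/√(9.81×0.0980) = 3.28.
Sequent-depth ratio: y₂/y₁ = ½[√(1 + 8Fr₁²) − 1] = ½[√86.97 − 1] = 4.16.
y₂ = 4.16 × 0.0980 = 0.408 m.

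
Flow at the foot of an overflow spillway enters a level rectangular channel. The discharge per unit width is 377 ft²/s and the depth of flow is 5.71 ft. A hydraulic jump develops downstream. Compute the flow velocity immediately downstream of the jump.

V₂ = 10.3 ft/s

V₁ = q/y₁ = 377/5.71 = 66.0 ft/s. Fr₁ = V₁/√(g·y₁) = 66.0/√(32.2×5.71) = 4.87.
By Bélanger, y₂/y₁ = ½[√(1 + 8Fr₁²) − 1] = ½[√190.7 − 1] = 6.40.
y₂ = 6.40 × 5.71 = 36.6 ft.
V₂ = q/y₂ = 377/36.6 = 10.3 ft/s.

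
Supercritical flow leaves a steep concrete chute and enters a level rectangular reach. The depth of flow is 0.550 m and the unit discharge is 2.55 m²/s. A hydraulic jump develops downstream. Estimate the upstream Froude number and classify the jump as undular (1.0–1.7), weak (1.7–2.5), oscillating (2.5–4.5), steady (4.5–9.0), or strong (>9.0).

V₁ = q/y₁ = 2.55/0.550 = 4.64 m/s. Fr₁ = V₁/√(g·y₁) = 4.64/√(9.81×0.550) = 2.00.
Fr₁ = 2.00 lies in the weak range.

Fr₁ = 2.00; weak jump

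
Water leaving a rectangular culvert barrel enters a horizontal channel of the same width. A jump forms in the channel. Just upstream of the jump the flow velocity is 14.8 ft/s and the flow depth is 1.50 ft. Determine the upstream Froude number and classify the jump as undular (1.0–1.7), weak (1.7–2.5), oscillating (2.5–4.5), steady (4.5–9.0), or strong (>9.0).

Fr₁ = 2.13; weak jump

Fr₁ = V₁/√(g·y₁) = 14.8/√(32.2×1.50) = 2.13.
Fr₁ = 2.13 lies in the weak range.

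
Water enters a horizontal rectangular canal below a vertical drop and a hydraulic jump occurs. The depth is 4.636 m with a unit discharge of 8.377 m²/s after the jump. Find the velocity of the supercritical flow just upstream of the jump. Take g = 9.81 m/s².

V₂ = q/y₂ = 8.377/4.636 = 1.807 m/s; Fr₂ = V₂/√(g·y₂) = 0.2679.
Applying the sequent-depth relation in reverse, y₁/y₂ = ½[√(1 + 8Fr₂²) − 1] = ½[√1.5743 − 1] = 0.1274.
y₁ = 0.1274 × 4.636 = 0.5905 m.
V₁ = q/y₁ = 8.377/0.5905 = 14.19 m/s.

V₁ = 14.19 m/s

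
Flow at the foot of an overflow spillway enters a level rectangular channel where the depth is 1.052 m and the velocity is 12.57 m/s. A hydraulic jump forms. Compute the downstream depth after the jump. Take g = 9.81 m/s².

Fr₁ = V₁/√(g·y₁) = 12.57/√(9.81×1.052) = 3.913.
Conjugate-depth relation: y₂/y₁ = ½[√(1 + 8Fr₁²) − 1] = ½[√123.48 − 1] = 5.056.
y₂ = 5.056 × 1.052 = 5.319 m.

y₂ = 5.319 m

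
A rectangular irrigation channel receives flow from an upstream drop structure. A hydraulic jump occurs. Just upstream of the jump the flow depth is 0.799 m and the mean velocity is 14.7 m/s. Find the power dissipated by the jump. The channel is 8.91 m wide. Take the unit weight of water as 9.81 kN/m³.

P = 6198 kW

Fr₁ = V₁/√(g·y₁) = 14.7/√(9.81×0.799) = 5.25.
From the momentum equation for a rectangular channel, y₂/y₁ = ½[√(1 + 8Fr₁²) − 1] = ½[√221.6 − 1] = 6.94.
y₂ = 6.94 × 0.799 = 5.55 m.
Head loss: ΔE = (y₂ − y₁)³/(4y₁y₂) = (5.55 − 0.799)³/(4×0.799×5.55) = 107/17.7 = 6.04 m.
q = V₁·y₁ = 14.7 × 0.799 = 11.7 m²/s. Q = q·b = 11.7 × 8.91 = 105 m³/s. P = γ·Q·ΔE = 9.81 × 105 × 6.04 = 6198 kW.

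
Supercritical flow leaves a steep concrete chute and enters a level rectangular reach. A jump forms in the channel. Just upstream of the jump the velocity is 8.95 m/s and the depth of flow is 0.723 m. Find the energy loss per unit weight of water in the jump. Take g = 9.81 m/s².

ΔE = 1.49 m

Fr₁ = V₁/√(g·y₁) = 8.95/√(9.81×0.723) = 3.36.
From the momentum equation for a rectangular channel, y₂/y₁ = ½[√(1 + 8Fr₁²) − 1] = ½[√91.35 − 1] = 4.28.
y₂ = 4.28 × 0.723 = 3.09 m.
q = V₁·y₁ = 8.95 × 0.723 = 6.47 m²/s. V₂ = q/y₂ = 6.47/3.09 = 2.09 m/s. E₁ = y₁ + V₁²/2g = 4.81 m; E₂ = y₂ + V₂²/2g = 3.32 m. ΔE = E₁ − E₂ = 1.49 m.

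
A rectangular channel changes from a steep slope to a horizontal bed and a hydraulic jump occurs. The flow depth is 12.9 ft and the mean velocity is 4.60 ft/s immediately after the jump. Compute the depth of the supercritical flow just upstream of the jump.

Fr₂ = V₂/√(g·y₂) = 4.60/√(32.2×12.9) = 0.226.
From the momentum equation (using Fr₂), y₁/y₂ = ½[√(1 + 8Fr₂²) − 1] = ½[√1.408 − 1] = 0.0932.
y₁ = 0.0932 × 12.9 = 1.20 ft.

y₁ = 1.20 ft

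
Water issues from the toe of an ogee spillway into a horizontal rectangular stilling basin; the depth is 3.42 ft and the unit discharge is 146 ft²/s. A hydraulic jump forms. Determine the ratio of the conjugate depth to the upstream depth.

V₁ = q/y₁ = 146/3.42 = 42.7 ft/s. Fr₁ = V₁/√(g·y₁) = 42.7/√(32.2×3.42) = 4.07.
Bélanger equation: y₂/y₁ = ½[√(1 + 8Fr₁²) − 1] = ½[√133.4 − 1] = 5.27.

y₂/y₁ = 5.27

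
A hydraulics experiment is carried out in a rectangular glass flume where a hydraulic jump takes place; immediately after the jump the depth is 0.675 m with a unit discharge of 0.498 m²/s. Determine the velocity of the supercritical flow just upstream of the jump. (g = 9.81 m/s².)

V₂ = q/y₂ = 0.498/0.675 = 0.738 m/s; Fr₂ = V₂/√(g·y₂) = 0.287.
Since the conjugate-depth ratio holds either way, y₁/y₂ = ½[√(1 + 8Fr₂²) − 1] = ½[√1.658 − 1] = 0.144.
y₁ = 0.144 × 0.675 = 0.0970 m.
V₁ = q/y₁ = 0.498/0.0970 = 5.13 m/s.

V₁ = 5.13 m/s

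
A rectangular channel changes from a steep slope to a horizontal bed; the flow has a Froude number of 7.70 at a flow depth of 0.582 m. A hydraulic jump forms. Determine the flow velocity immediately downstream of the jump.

Fr₁ = 7.70 (given).
By Bélanger, y₂/y₁ = ½[√(1 + 8Fr₁²) − 1] = ½[√475.3 − 1] = 10.4.
y₂ = 10.4 × 0.582 = 6.05 m.
V₁ = Fr₁·√(g·y₁) = 7.70×√(9.81×0.582) = 18.4 m/s; q = V₁·y₁ = 10.7 m²/s.
V₂ = q/y₂ = 10.7/6.05 = 1.77 m/s.

V₂ = 1.77 m/s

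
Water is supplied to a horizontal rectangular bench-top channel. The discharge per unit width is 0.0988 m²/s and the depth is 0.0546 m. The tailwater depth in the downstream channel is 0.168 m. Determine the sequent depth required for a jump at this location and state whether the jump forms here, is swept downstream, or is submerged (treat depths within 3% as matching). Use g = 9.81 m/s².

V₁ = q/y₁ = 0.0988/0.0546 = 1.81 m/s. Fr₁ = V₁/√(g·y₁) = 1.81/√(9.81×0.0546) = 2.47.
Sequent-depth ratio: y₂/y₁ = ½[√(1 + 8Fr₁²) − 1] = ½[√49.91 − 1] = 3.03.
y₂ = 3.03 × 0.0546 = 0.166 m.
Tailwater y_tw = 0.168 m: y_tw ≈ y₂, so the jump forms here.

y₂ = 0.166 m; the jump forms here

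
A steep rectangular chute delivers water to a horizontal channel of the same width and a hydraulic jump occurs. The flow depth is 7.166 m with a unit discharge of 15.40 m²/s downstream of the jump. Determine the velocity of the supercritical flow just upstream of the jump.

V₂ = q/y₂ = 15.40/7.166 = 2.149 m/s; Fr₂ = V₂/√(g·y₂) = 0.2563.
Applying the sequent-depth relation in reverse, y₁/y₂ = ½[√(1 + 8Fr₂²) − 1] = ½[√1.5256 − 1] = 0.1176.
y₁ = 0.1176 × 7.166 = 0.8425 m.
V₁ = q/y₁ = 15.40/0.8425 = 18.28 m/s.

V₁ = 18.28 m/s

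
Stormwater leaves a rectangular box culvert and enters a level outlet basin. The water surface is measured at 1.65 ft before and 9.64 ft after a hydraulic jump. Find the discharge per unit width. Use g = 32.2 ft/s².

q = 53.8 ft²/s

For a rectangular channel the momentum equation gives q² = ½·g·y₁·y₂·(y₁ + y₂) = ½×32.2×1.65×9.64×11.3 = 2891.
q = √2891 = 53.8 ft²/s.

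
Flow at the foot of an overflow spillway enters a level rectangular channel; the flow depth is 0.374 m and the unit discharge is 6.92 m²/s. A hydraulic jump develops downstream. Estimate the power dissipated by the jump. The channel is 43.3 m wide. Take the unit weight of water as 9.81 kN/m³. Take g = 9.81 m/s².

V₁ = q/y₁ = 6.92/0.374 = 18.5 m/s. Fr₁ = V₁/√(g·y₁) = 18.5/√(9.81×0.374) = 9.66.
Bélanger equation: y₂/y₁ = ½[√(1 + 8Fr₁²) − 1] = ½[√747.5 − 1] = 13.2.
y₂ = 13.2 × 0.374 = 4.93 m.
Head loss: ΔE = (y₂ − y₁)³/(4y₁y₂) = (4.93 − 0.374)³/(4×0.374×4.93) = 94.3/7.37 = 12.8 m.
Q = q·b = 6.92 × 43.3 = 300 m³/s. P = γ·Q·ΔE = 9.81 × 300 × 12.8 = 37615 kW.

P = 37615 kW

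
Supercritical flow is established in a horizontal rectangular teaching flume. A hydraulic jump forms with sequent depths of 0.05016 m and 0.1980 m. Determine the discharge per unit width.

For a rectangular channel the momentum equation gives q² = ½·g·y₁·y₂·(y₁ + y₂) = ½×9.81×0.05016×0.1980×0.2482 = 0.01209.
q = √0.01209 = 0.1100 m²/s.

q = 0.1100 m²/s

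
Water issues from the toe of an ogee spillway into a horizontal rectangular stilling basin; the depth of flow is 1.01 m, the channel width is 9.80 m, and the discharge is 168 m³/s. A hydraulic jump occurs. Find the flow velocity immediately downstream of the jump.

V₂ = 2.38 m/s

q = Q/b = 168/9.80 = 17.1 m²/s; V₁ = q/y₁ = 17.0 m/s. Fr₁ = V₁/√(g·y₁) = 5.39.
By Bélanger, y₂/y₁ = ½[√(1 + 8Fr₁²) − 1] = ½[√233.6 − 1] = 7.14.
y₂ = 7.14 × 1.01 = 7.21 m.
V₂ = q/y₂ = 17.1/7.21 = 2.38 m/s.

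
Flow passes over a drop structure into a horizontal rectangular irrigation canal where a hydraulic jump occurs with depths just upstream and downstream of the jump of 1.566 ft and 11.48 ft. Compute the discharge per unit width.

For a rectangular channel the momentum equation gives q² = ½·g·y₁·y₂·(y₁ + y₂) = ½×32.2×1.566×11.48×13.05 = 3776.
q = √3776 = 61.45 ft²/s.

q = 61.45 ft²/s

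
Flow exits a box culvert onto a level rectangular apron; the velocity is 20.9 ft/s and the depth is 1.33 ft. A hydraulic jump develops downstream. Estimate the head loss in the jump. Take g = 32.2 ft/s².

ΔE = 2.32 ft

Fr₁ = V₁/√(g·y₁) = 20.9/√(32.2×1.33) = 3.19.
Conjugate-depth relation: y₂/y₁ = ½[√(1 + 8Fr₁²) − 1] = ½[√82.60 − 1] = 4.04.
y₂ = 4.04 × 1.33 = 5.38 ft.
q = V₁·y₁ = 20.9 × 1.33 = 27.8 ft²/s. V₂ = q/y₂ = 27.8/5.38 = 5.17 ft/s. E₁ = y₁ + V₁²/2g = 8.11 ft; E₂ = y₂ + V₂²/2g = 5.79 ft. ΔE = E₁ − E₂ = 2.32 ft.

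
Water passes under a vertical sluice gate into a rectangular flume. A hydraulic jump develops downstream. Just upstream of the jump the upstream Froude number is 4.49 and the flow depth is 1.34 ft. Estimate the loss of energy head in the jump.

Fr₁ = 4.49 (given).
Conjugate-depth relation: y₂/y₁ = ½[√(1 + 8Fr₁²) − 1] = ½[√162.3 − 1] = 5.87.
y₂ = 5.87 × 1.34 = 7.87 ft.
V₁ = Fr₁·√(g·y₁) = 4.49×√(32.2×1.34) = 29.5 ft/s; q = V₁·y₁ = 39.5 ft²/s. V₂ = q/y₂ = 39.5/7.87 = 5.02 ft/s. E₁ = y₁ + V₁²/2g = 14.8 ft; E₂ = y₂ + V₂²/2g = 8.26 ft. ΔE = E₁ − E₂ = 6.59 ft.

ΔE = 6.59 ft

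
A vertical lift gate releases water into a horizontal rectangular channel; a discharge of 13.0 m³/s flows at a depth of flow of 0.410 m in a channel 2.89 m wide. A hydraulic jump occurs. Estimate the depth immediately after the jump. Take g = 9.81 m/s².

q = Q/b = 13.0/2.89 = 4.50 m²/s; V₁ = q/y₁ = 11.0 m/s. Fr₁ = V₁/√(g·y₁) = 5.47.
From the momentum equation for a rectangular channel, y₂/y₁ = ½[√(1 + 8Fr₁²) − 1] = ½[√240.4 − 1] = 7.25.
y₂ = 7.25 × 0.410 = 2.97 m.

y₂ = 2.97 m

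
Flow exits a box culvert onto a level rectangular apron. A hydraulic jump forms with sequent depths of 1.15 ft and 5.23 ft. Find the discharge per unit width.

For a rectangular channel the momentum equation gives q² = ½·g·y₁·y₂·(y₁ + y₂) = ½×32.2×1.15×5.23×6.38 = 618.
q = √618 = 24.9 ft²/s.

q = 24.9 ft²/s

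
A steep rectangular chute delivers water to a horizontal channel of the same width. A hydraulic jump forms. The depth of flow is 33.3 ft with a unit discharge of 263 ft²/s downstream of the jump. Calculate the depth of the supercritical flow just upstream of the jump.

y₁ = 3.51 ft

V₂ = q/y₂ = 263/33.3 = 7.90 ft/s; Fr₂ = V₂/√(g·y₂) = 0.241.
The Bélanger relation is symmetric: y₁/y₂ = ½[√(1 + 8Fr₂²) − 1] = ½[√1.465 − 1] = 0.105.
y₁ = 0.105 × 33.3 = 3.51 ft.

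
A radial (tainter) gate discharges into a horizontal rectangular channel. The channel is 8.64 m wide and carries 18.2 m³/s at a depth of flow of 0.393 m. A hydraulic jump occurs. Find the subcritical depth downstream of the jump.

y₂ = 1.33 m

q = Q/b = 18.2/8.64 = 2.11 m²/s; V₁ = q/y₁ = 5.36 m/s. Fr₁ = V₁/√(g·y₁) = 2.73.
By Bélanger, y₂/y₁ = ½[√(1 + 8Fr₁²) − 1] = ½[√60.62 − 1] = 3.39.
y₂ = 3.39 × 0.393 = 1.33 m.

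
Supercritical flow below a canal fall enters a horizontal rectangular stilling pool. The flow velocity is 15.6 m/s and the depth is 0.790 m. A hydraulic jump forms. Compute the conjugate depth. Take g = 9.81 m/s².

Fr₁ = V₁/√(g·y₁) = 15.6/√(9.81×0.790) = 5.60.
From the momentum equation for a rectangular channel, y₂/y₁ = ½[√(1 + 8Fr₁²) − 1] = ½[√252.2 − 1] = 7.44.
y₂ = 7.44 × 0.790 = 5.88 m.

y₂ = 5.88 m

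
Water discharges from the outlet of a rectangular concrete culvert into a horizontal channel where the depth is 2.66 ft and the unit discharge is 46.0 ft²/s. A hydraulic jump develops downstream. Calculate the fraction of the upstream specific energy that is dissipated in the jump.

V₁ = q/y₁ = 46.0/2.66 = 17.3 ft/s. Fr₁ = V₁/√(g·y₁) = 17.3/√(32.2×2.66) = 1.87.
Conjugate-depth relation: y₂/y₁ = ½[√(1 + 8Fr₁²) − 1] = ½[√28.93 − 1] = 2.19.
y₂ = 2.19 × 2.66 = 5.82 ft.
E₁ = y₁ + V₁²/2g = 7.30 ft. ΔE = (y₂ − y₁)³/(4y₁y₂) = 0.511 ft. ΔE/E₁ = 0.511/7.30 = 0.0700.

ΔE/E₁ = 0.0700 (7.00%)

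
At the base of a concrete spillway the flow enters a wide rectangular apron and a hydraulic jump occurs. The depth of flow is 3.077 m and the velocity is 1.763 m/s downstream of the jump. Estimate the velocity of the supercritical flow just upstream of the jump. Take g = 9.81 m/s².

Fr₂ = V₂/√(g·y₂) = 1.763/√(9.81×3.077) = 0.3209.
The Bélanger relation is symmetric: y₁/y₂ = ½[√(1 + 8Fr₂²) − 1] = ½[√1.8238 − 1] = 0.1752.
y₁ = 0.1752 × 3.077 = 0.5392 m.
V₁ = q/y₁ = 5.425/0.5392 = 10.06 m/s.

V₁ = 10.06 m/s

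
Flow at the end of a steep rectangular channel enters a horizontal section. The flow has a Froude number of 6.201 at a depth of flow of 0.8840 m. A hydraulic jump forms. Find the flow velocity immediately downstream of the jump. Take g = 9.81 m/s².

Fr₁ = 6.201 (given).
Sequent-depth ratio: y₂/y₁ = ½[√(1 + 8Fr₁²) − 1] = ½[√308.62 − 1] = 8.284.
y₂ = 8.284 × 0.8840 = 7.323 m.
V₁ = Fr₁·√(g·y₁) = 6.201×√(9.81×0.8840) = 18.26 m/s; q = V₁·y₁ = 16.14 m²/s.
V₂ = q/y₂ = 16.14/7.323 = 2.204 m/s.

V₂ = 2.204 m/s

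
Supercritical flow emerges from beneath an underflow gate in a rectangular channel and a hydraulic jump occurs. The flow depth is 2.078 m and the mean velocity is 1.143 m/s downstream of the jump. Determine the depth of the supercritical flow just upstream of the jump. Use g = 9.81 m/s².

Fr₂ = V₂/√(g·y₂) = 1.143/√(9.81×2.078) = 0.2532.
Applying the sequent-depth relation in reverse, y₁/y₂ = ½[√(1 + 8Fr₂²) − 1] = ½[√1.5127 − 1] = 0.1150.
y₁ = 0.1150 × 2.078 = 0.2389 m.

y₁ = 0.2389 m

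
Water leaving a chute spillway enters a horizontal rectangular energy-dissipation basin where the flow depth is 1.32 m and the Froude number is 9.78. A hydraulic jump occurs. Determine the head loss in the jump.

ΔE = 46.5 m

Fr₁ = 9.78 (given).
By Bélanger, y₂/y₁ = ½[√(1 + 8Fr₁²) − 1] = ½[√766.2 − 1] = 13.3.
y₂ = 13.3 × 1.32 = 17.6 m.
V₁ = Fr₁·√(g·y₁) = 9.78×√(9.81×1.32) = 35.2 m/s; q = V₁·y₁ = 46.5 m²/s. V₂ = q/y₂ = 46.5/17.6 = 2.64 m/s. E₁ = y₁ + V₁²/2g = 64.4 m; E₂ = y₂ + V₂²/2g = 18.0 m. ΔE = E₁ − E₂ = 46.5 m.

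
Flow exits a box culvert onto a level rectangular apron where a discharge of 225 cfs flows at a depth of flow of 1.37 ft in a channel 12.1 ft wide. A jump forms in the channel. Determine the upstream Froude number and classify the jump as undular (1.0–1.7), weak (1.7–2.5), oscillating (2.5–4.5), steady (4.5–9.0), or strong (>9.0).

q = Q/b = 225/12.1 = 18.6 ft²/s; V₁ = q/y₁ = 13.6 ft/s. Fr₁ = V₁/√(g·y₁) = 2.04.
Fr₁ = 2.04 lies in the weak range.

Fr₁ = 2.04; weak jump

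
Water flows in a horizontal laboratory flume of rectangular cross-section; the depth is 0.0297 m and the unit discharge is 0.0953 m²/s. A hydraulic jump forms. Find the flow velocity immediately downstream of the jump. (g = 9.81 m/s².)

V₁ = q/y₁ = 0.0953/0.0297 = 3.21 m/s. Fr₁ = V₁/√(g·y₁) = 3.21/√(9.81×0.0297) = 5.94.
Sequent-depth ratio: y₂/y₁ = ½[√(1 + 8Fr₁²) − 1] = ½[√283.7 − 1] = 7.92.
y₂ = 7.92 × 0.0297 = 0.235 m.
V₂ = q/y₂ = 0.0953/0.235 = 0.405 m/s.

V₂ = 0.405 m/s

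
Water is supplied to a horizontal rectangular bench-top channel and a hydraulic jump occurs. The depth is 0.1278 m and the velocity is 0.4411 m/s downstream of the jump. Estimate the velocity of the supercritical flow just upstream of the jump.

V₁ = 1.774 m/s

Fr₂ = V₂/√(g·y₂) = 0.4411/√(9.81×0.1278) = 0.3939.
The Bélanger relation is symmetric: y₁/y₂ = ½[√(1 + 8Fr₂²) − 1] = ½[√2.2416 − 1] = 0.2486.
y₁ = 0.2486 × 0.1278 = 0.03177 m.
V₁ = q/y₁ = 0.05637/0.03177 = 1.774 m/s.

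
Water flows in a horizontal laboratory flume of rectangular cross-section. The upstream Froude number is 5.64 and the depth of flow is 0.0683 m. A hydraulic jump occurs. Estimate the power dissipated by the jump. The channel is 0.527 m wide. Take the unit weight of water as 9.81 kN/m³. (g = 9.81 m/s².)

Fr₁ = 5.64 (given).
From the momentum equation for a rectangular channel, y₂/y₁ = ½[√(1 + 8Fr₁²) − 1] = ½[√255.5 − 1] = 7.49.
y₂ = 7.49 × 0.0683 = 0.512 m.
Head loss: ΔE = (y₂ − y₁)³/(4y₁y₂) = (0.512 − 0.0683)³/(4×0.0683×0.512) = 0.0872/0.140 = 0.624 m.
V₁ = Fr₁·√(g·y₁) = 5.64×√(9.81×0.0683) = 4.62 m/s; q = V₁·y₁ = 0.315 m²/s. Q = q·b = 0.315 × 0.527 = 0.166 m³/s. P = γ·Q·ΔE = 9.81 × 0.166 × 0.624 = 1.02 kW.

P = 1.02 kW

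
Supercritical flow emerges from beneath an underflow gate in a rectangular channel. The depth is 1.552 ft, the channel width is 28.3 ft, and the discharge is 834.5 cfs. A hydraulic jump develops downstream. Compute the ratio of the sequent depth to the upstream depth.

q = Q/b = 834.5/28.3 = 29.49 ft²/s; V₁ = q/y₁ = 19.00 ft/s. Fr₁ = V₁/√(g·y₁) = 2.688.
Sequent-depth ratio: y₂/y₁ = ½[√(1 + 8Fr₁²) − 1] = ½[√58.788 − 1] = 3.334.

y₂/y₁ = 3.334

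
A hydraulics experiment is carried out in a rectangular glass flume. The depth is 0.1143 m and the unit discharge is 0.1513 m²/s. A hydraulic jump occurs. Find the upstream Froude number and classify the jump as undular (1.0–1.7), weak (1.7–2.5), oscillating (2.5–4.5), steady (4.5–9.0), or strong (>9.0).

Fr₁ = 1.250; undular jump

V₁ = q/y₁ = 0.1513/0.1143 = 1.324 m/s. Fr₁ = V₁/√(g·y₁) = 1.324/√(9.81×0.1143) = 1.250.
Fr₁ = 1.250 lies in the undular range.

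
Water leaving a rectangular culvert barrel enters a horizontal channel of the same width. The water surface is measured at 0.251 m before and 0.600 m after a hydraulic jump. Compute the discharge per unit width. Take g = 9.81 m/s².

For a rectangular channel the momentum equation gives q² = ½·g·y₁·y₂·(y₁ + y₂) = ½×9.81×0.251×0.600×0.851 = 0.629.
q = √0.629 = 0.793 m²/s.

q = 0.793 m²/s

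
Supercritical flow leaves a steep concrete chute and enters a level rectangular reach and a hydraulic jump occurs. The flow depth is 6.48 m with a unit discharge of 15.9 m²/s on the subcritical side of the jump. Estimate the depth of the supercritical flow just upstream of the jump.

y₁ = 1.06 m

V₂ = q/y₂ = 15.9/6.48 = 2.45 m/s; Fr₂ = V₂/√(g·y₂) = 0.308.
The Bélanger relation is symmetric: y₁/y₂ = ½[√(1 + 8Fr₂²) − 1] = ½[√1.758 − 1] = 0.163.
y₁ = 0.163 × 6.48 = 1.06 m.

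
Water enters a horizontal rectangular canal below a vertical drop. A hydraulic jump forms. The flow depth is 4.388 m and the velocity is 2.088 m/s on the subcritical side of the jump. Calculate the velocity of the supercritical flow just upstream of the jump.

Fr₂ = V₂/√(g·y₂) = 2.088/√(9.81×4.388) = 0.3182.
Applying the sequent-depth relation in reverse, y₁/y₂ = ½[√(1 + 8Fr₂²) − 1] = ½[√1.8102 − 1] = 0.1727.
y₁ = 0.1727 × 4.388 = 0.7579 m.
V₁ = q/y₁ = 9.162/0.7579 = 12.09 m/s.

V₁ = 12.09 m/s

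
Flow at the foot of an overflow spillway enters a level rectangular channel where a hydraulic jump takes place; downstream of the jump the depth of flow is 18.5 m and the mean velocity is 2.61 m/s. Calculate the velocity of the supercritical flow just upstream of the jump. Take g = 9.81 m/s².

V₁ = 37.2 m/s

Fr₂ = V₂/√(g·y₂) = 2.61/√(9.81×18.5) = 0.194.
Applying the sequent-depth relation in reverse, y₁/y₂ = ½[√(1 + 8Fr₂²) − 1] = ½[√1.300 − 1] = 0.0701.
y₁ = 0.0701 × 18.5 = 1.30 m.
V₁ = q/y₁ = 48.3/1.30 = 37.2 m/s.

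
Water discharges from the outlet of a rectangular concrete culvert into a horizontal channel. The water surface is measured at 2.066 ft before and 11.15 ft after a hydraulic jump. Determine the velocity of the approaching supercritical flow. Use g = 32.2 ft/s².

V₁ = 33.89 ft/s

For a rectangular channel the momentum equation gives q² = ½·g·y₁·y₂·(y₁ + y₂) = ½×32.2×2.066×11.15×13.22 = 4902.
q = √4902 = 70.01 ft²/s.
V₁ = q/y₁ = 70.01/2.066 = 33.89 ft/s.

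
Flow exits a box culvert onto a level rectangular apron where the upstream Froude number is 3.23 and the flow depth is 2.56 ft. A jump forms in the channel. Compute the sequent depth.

y₂ = 10.5 ft

Fr₁ = 3.23 (given).
Bélanger equation: y₂/y₁ = ½[√(1 + 8Fr₁²) − 1] = ½[√84.46 − 1] = 4.10.
y₂ = 4.10 × 2.56 = 10.5 ft.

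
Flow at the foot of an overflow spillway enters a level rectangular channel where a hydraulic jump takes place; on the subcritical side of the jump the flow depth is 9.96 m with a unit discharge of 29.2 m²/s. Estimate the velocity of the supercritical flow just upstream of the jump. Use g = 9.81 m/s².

V₁ = 19.2 m/s

V₂ = q/y₂ = 29.2/9.96 = 2.93 m/s; Fr₂ = V₂/√(g·y₂) = 0.297.
From the momentum equation (using Fr₂), y₁/y₂ = ½[√(1 + 8Fr₂²) − 1] = ½[√1.704 − 1] = 0.153.
y₁ = 0.153 × 9.96 = 1.52 m.
V₁ = q/y₁ = 29.2/1.52 = 19.2 m/s.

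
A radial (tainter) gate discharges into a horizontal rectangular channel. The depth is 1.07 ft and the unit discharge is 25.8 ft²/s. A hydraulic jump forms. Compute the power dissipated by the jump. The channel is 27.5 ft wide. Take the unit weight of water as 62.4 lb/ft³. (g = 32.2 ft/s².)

V₁ = q/y₁ = 25.8/1.07 = 24.1 ft/s. Fr₁ = V₁/√(g·y₁) = 24.1/√(32.2×1.07) = 4.11.
Sequent-depth ratio: y₂/y₁ = ½[√(1 + 8Fr₁²) − 1] = ½[√136.0 − 1] = 5.33.
y₂ = 5.33 × 1.07 = 5.70 ft.
V₂ = q/y₂ = 25.8/5.70 = 4.52 ft/s. E₁ = y₁ + V₁²/2g = 10.1 ft; E₂ = y₂ + V₂²/2g = 6.02 ft. ΔE = E₁ − E₂ = 4.08 ft.
Q = q·b = 25.8 × 27.5 = 710 cfs. P = γ·Q·ΔE/550 = 62.4 × 710 × 4.08 / 550 = 328 hp.

P = 328 hp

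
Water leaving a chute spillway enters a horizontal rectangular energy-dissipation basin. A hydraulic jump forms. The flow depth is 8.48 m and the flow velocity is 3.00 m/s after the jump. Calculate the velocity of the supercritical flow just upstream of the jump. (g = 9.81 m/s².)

V₁ = 16.4 m/s

Fr₂ = V₂/√(g·y₂) = 3.00/√(9.81×8.48) = 0.329.
Since the conjugate-depth ratio holds either way, y₁/y₂ = ½[√(1 + 8Fr₂²) − 1] = ½[√1.866 − 1] = 0.183.
y₁ = 0.183 × 8.48 = 1.55 m.
V₁ = q/y₁ = 25.4/1.55 = 16.4 m/s.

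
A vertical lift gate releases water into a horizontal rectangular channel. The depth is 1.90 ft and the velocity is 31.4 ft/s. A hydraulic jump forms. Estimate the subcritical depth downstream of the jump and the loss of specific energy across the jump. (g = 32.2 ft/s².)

Fr₁ = V₁/√(g·y₁) = 31.4/√(32.2×1.90) = 4.01.
Bélanger equation: y₂/y₁ = ½[√(1 + 8Fr₁²) − 1] = ½[√129.9 − 1] = 5.20.
y₂ = 5.20 × 1.90 = 9.88 ft.
Head loss: ΔE = (y₂ − y₁)³/(4y₁y₂) = (9.88 − 1.90)³/(4×1.90×9.88) = 508/75.1 = 6.77 ft.

y₂ = 9.88 ft; ΔE = 6.77 ft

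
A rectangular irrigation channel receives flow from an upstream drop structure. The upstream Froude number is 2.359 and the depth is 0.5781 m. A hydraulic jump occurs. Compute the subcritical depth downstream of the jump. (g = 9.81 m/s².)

y₂ = 1.661 m

Fr₁ = 2.359 (given).
From the momentum equation for a rectangular channel, y₂/y₁ = ½[√(1 + 8Fr₁²) − 1] = ½[√45.519 − 1] = 2.873.
y₂ = 2.873 × 0.5781 = 1.661 m.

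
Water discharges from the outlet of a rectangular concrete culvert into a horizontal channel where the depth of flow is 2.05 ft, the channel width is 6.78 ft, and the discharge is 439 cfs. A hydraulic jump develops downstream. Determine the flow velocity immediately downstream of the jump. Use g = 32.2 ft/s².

q = Q/b = 439/6.78 = 64.7 ft²/s; V₁ = q/y₁ = 31.6 ft/s. Fr₁ = V₁/√(g·y₁) = 3.89.
Bélanger equation: y₂/y₁ = ½[√(1 + 8Fr₁²) − 1] = ½[√121.9 − 1] = 5.02.
y₂ = 5.02 × 2.05 = 10.3 ft.
V₂ = q/y₂ = 64.7/10.3 = 6.29 ft/s.

V₂ = 6.29 ft/s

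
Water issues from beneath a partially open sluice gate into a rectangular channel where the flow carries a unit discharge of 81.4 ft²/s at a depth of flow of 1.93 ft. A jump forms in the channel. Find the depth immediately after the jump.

V₁ = q/y₁ = 81.4/1.93 = 42.2 ft/s. Fr₁ = V₁/√(g·y₁) = 42.2/√(32.2×1.93) = 5.35.
By Bélanger, y₂/y₁ = ½[√(1 + 8Fr₁²) − 1] = ½[√230.0 − 1] = 7.08.
y₂ = 7.08 × 1.93 = 13.7 ft.

y₂ = 13.7 ft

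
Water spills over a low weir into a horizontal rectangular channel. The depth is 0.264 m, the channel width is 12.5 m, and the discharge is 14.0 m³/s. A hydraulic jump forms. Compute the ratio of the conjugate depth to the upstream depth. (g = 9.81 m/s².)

y₂/y₁ = 3.26

q = Q/b = 14.0/12.5 = 1.12 m²/s; V₁ = q/y₁ = 4.24 m/s. Fr₁ = V₁/√(g·y₁) = 2.64.
From the momentum equation for a rectangular channel, y₂/y₁ = ½[√(1 + 8Fr₁²) − 1] = ½[√56.60 − 1] = 3.26.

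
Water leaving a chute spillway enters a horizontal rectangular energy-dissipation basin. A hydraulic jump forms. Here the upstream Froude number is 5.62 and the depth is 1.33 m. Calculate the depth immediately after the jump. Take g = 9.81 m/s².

y₂ = 9.93 m

Fr₁ = 5.62 (given).
By Bélanger, y₂/y₁ = ½[√(1 + 8Fr₁²) − 1] = ½[√253.7 − 1] = 7.46.
y₂ = 7.46 × 1.33 = 9.93 m.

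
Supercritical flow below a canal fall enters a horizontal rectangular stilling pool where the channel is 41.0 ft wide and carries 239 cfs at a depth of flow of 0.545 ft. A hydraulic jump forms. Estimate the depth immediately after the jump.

y₂ = 1.71 ft

q = Q/b = 239/41.0 = 5.83 ft²/s; V₁ = q/y₁ = 10.7 ft/s. Fr₁ = V₁/√(g·y₁) = 2.55.
Conjugate-depth relation: y₂/y₁ = ½[√(1 + 8Fr₁²) − 1] = ½[√53.15 − 1] = 3.15.
y₂ = 3.15 × 0.545 = 1.71 ft.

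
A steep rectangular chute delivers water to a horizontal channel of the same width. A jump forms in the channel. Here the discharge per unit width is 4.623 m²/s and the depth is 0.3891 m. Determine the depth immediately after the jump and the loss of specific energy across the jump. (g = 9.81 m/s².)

y₂ = 3.157 m; ΔE = 4.317 m

V₁ = q/y₁ = 4.623/0.3891 = 11.88 m/s. Fr₁ = V₁/√(g·y₁) = 11.88/√(9.81×0.3891) = 6.081.
By Bélanger, y₂/y₁ = ½[√(1 + 8Fr₁²) − 1] = ½[√296.86 − 1] = 8.115.
y₂ = 8.115 × 0.3891 = 3.157 m.
V₂ = q/y₂ = 4.623/3.157 = 1.464 m/s. E₁ = y₁ + V₁²/2g = 7.584 m; E₂ = y₂ + V₂²/2g = 3.267 m. ΔE = E₁ − E₂ = 4.317 m.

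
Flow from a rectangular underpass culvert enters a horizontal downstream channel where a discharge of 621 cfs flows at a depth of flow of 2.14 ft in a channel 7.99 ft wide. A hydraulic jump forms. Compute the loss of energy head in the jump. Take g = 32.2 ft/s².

ΔE = 9.78 ft

q = Q/b = 621/7.99 = 77.7 ft²/s; V₁ = q/y₁ = 36.3 ft/s. Fr₁ = V₁/√(g·y₁) = 4.38.
By Bélanger, y₂/y₁ = ½[√(1 + 8Fr₁²) − 1] = ½[√154.1 − 1] = 5.71.
y₂ = 5.71 × 2.14 = 12.2 ft.
Head loss: ΔE = (y₂ − y₁)³/(4y₁y₂) = (12.2 − 2.14)³/(4×2.14×12.2) = 1022/105 = 9.78 ft.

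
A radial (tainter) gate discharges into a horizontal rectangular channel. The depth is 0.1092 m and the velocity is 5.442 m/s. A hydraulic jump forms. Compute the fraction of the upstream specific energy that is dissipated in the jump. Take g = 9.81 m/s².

ΔE/E₁ = 0.512 (51.2%)

Fr₁ = V₁/√(g·y₁) = 5.442/√(9.81×0.1092) = 5.258.
Conjugate-depth relation: y₂/y₁ = ½[√(1 + 8Fr₁²) − 1] = ½[√222.16 − 1] = 6.953.
y₂ = 6.953 × 0.1092 = 0.7592 m.
E₁ = y₁ + V₁²/2g = 1.619 m. ΔE = (y₂ − y₁)³/(4y₁y₂) = 0.8282 m. ΔE/E₁ = 0.8282/1.619 = 0.512.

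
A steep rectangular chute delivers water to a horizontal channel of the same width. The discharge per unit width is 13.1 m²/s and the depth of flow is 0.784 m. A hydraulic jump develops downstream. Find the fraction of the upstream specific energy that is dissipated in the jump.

ΔE/E₁ = 0.566 (56.6%)

V₁ = q/y₁ = 13.1/0.784 = 16.7 m/s. Fr₁ = V₁/√(g·y₁) = 16.7/√(9.81×0.784) = 6.03.
Conjugate-depth relation: y₂/y₁ = ½[√(1 + 8Fr₁²) − 1] = ½[√291.4 − 1] = 8.04.
y₂ = 8.04 × 0.784 = 6.30 m.
E₁ = y₁ + V₁²/2g = 15.0 m. ΔE = (y₂ − y₁)³/(4y₁y₂) = 8.49 m. ΔE/E₁ = 8.49/15.0 = 0.566.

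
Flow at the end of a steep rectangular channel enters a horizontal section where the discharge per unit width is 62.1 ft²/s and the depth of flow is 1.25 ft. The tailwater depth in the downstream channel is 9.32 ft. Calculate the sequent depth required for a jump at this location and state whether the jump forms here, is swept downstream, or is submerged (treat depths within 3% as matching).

y₂ = 13.2 ft; the jump is swept downstream

V₁ = q/y₁ = 62.1/1.25 = 49.7 ft/s. Fr₁ = V₁/√(g·y₁) = 49.7/√(32.2×1.25) = 7.83.
Bélanger equation: y₂/y₁ = ½[√(1 + 8Fr₁²) − 1] = ½[√491.6 − 1] = 10.6.
y₂ = 10.6 × 1.25 = 13.2 ft.
Tailwater y_tw = 9.32 ft: y_tw < y₂, so the jump is swept downstream.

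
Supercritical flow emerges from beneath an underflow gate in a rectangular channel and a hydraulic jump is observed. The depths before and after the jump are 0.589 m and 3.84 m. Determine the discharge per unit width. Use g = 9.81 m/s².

q = 7.01 m²/s

For a rectangular channel the momentum equation gives q² = ½·g·y₁·y₂·(y₁ + y₂) = ½×9.81×0.589×3.84×4.43 = 49.1.
q = √49.1 = 7.01 m²/s.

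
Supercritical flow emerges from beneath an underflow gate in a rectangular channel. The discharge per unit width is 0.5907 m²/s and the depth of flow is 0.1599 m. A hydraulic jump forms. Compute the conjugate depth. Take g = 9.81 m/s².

y₂ = 0.5918 m

V₁ = q/y₁ = 0.5907/0.1599 = 3.694 m/s. Fr₁ = V₁/√(g·y₁) = 3.694/√(9.81×0.1599) = 2.950.
Bélanger equation: y₂/y₁ = ½[√(1 + 8Fr₁²) − 1] = ½[√70.600 − 1] = 3.701.
y₂ = 3.701 × 0.1599 = 0.5918 m.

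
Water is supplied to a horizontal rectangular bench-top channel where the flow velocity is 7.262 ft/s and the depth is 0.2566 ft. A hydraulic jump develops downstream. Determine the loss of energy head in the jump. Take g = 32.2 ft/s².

Fr₁ = V₁/√(g·y₁) = 7.262/√(32.2×0.2566) = 2.526.
Conjugate-depth relation: y₂/y₁ = ½[√(1 + 8Fr₁²) − 1] = ½[√52.061 − 1] = 3.108.
y₂ = 3.108 × 0.2566 = 0.7974 ft.
q = V₁·y₁ = 7.262 × 0.2566 = 1.863 ft²/s. V₂ = q/y₂ = 1.863/0.7974 = 2.337 ft/s. E₁ = y₁ + V₁²/2g = 1.075 ft; E₂ = y₂ + V₂²/2g = 0.8822 ft. ΔE = E₁ − E₂ = 0.1933 ft.

ΔE = 0.1933 ft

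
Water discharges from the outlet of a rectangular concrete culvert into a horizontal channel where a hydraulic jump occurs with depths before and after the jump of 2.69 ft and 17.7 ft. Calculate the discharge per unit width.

q = 125 ft²/s

For a rectangular channel the momentum equation gives q² = ½·g·y₁·y₂·(y₁ + y₂) = ½×32.2×2.69×17.7×20.4 = 15630.
q = √15630 = 125 ft²/s.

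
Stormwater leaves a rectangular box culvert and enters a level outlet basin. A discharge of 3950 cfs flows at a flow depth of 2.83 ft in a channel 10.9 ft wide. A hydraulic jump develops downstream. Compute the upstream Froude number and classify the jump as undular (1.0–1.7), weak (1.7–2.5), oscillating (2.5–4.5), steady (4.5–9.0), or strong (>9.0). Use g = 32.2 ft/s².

q = Q/b = 3950/10.9 = 362 ft²/s; V₁ = q/y₁ = 128 ft/s. Fr₁ = V₁/√(g·y₁) = 13.4.
Fr₁ = 13.4 lies in the strong range.

Fr₁ = 13.4; strong jump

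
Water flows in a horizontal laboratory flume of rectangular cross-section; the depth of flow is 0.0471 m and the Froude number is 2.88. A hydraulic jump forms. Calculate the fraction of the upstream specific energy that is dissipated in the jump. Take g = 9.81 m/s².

Fr₁ = 2.88 (given).
Conjugate-depth relation: y₂/y₁ = ½[√(1 + 8Fr₁²) − 1] = ½[√67.36 − 1] = 3.60.
y₂ = 3.60 × 0.0471 = 0.170 m.
E₁ = y₁(1 + Fr₁²/2) = 0.0471×(1 + 2.88²/2) = 0.242 m. ΔE = (y₂ − y₁)³/(4y₁y₂) = 0.0577 m. ΔE/E₁ = 0.0577/0.242 = 0.238.

ΔE/E₁ = 0.238 (23.8%)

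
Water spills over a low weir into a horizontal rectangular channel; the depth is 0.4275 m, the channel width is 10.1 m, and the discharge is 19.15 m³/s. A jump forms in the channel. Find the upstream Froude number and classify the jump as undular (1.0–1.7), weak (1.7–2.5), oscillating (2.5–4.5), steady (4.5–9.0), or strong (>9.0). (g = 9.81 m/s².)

q = Q/b = 19.15/10.1 = 1.896 m²/s; V₁ = q/y₁ = 4.435 m/s. Fr₁ = V₁/√(g·y₁) = 2.166.
Fr₁ = 2.166 lies in the weak range.

Fr₁ = 2.166; weak jump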